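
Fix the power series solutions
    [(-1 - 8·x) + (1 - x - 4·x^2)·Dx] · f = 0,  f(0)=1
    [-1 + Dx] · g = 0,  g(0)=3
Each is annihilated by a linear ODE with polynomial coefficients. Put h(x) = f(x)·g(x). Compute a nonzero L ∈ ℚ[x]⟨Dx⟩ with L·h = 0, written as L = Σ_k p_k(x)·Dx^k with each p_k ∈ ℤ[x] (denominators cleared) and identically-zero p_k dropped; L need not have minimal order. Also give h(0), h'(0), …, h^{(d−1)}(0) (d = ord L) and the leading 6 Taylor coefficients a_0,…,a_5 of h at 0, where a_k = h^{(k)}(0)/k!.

L = (2 + 7·x - 4·x^2) + (-1 + x + 4·x^2)·Dx  (order 1).
h: a_k = 3, 6, 39/2, 44, 977/8, 5963/20, …
ICs: h(0) = 3.

f: a_k = 1, 1, 5, 9, 29, 65, …
g: a_k = 3, 3, 3/2, 1/2, 1/8, 1/40, …
f·g: L₀ = L_f ⊗_s L_g, ord ≤ 1·1.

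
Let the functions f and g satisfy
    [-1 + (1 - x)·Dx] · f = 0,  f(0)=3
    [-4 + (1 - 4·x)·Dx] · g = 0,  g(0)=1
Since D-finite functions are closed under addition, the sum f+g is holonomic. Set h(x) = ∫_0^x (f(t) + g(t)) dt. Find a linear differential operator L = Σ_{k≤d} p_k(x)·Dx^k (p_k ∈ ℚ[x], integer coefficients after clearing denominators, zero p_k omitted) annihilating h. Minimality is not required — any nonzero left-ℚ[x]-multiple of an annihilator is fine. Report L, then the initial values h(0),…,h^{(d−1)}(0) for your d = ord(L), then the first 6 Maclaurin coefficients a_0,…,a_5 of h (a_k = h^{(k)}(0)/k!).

L = -8·Dx + (10 - 16·x)·Dx^2 + (-1 + 5·x - 4·x^2)·Dx^3  (order 3).
h: a_k = 0, 4, 7/2, 19/3, 67/4, 259/5, …
ICs: h(0) = 0, h′(0) = 4, h′′(0) = 7.

f: a_k = 3, 3, 3, 3, 3, 3, …
g: a_k = 1, 4, 16, 64, 256, 1024, …
f+g: L₀ = lclm(L_f,L_g), ord ≤ 1+1.
h=∫h₀ ⇒ L = L₀·Dx.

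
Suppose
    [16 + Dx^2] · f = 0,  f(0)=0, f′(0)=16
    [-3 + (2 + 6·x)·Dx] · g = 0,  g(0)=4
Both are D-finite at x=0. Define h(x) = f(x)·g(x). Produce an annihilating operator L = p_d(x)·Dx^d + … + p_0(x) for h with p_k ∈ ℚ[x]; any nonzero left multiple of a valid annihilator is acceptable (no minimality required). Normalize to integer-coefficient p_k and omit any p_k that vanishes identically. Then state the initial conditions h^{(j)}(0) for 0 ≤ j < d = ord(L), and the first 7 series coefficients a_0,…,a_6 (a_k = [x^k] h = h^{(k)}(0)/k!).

f: a_k = 0, 16, 0, -128/3, 0, 512/15, 0, …
g: a_k = 4, 6, -9/2, 27/4, -405/32, 1701/64, -15309/256, …
h₀=f·g: eliminate ⇒ L₀, order ≤ 2·1.
L = (91 + 384·x + 576·x^2) + (-12 - 36·x)·Dx + (4 + 24·x + 36·x^2)·Dx^2  (order 2).
h: a_k = 0, 64, 96, -728/3, -148, 3781/30, 6841/20, …
ICs: h(0) = 0, h′(0) = 64.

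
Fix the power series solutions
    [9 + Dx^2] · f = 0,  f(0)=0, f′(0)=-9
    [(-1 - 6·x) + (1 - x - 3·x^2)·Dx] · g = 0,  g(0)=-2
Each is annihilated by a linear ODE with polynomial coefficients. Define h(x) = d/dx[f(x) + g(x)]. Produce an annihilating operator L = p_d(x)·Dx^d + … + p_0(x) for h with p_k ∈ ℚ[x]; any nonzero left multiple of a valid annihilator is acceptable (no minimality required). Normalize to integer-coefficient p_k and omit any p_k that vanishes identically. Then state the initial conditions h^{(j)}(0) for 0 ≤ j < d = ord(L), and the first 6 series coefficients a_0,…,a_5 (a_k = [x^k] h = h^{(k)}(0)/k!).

L = (1584 + 7614·x + 25326·x^2 + 15390·x^3 + 26730·x^4 + 13122·x^5 + 13122·x^6) + (-153 - 819·x + 918·x^2 + 2133·x^3 + 1620·x^4 + 3645·x^5 + 5103·x^6 + 4374·x^7)·Dx + (176 + 846·x + 2814·x^2 + 1710·x^3 + 2970·x^4 + 1458·x^5 + 1458·x^6)·Dx^2 + (-17 - 91·x + 102·x^2 + 237·x^3 + 180·x^4 + 405·x^5 + 567·x^6 + 486·x^7)·Dx^3  (order 3).
h: a_k = -11, -16, -3/2, -152, -3443/8, -1164, …
ICs: h(0) = -11, h′(0) = -16, h′′(0) = -3.

f: a_k = 0, -9, 0, 27/2, 0, -243/40, …
g: a_k = -2, -2, -8, -14, -38, -80, …
h₀=f+g: left-lcm gives L₀, ord ≤ 3.
h=h₀': d/dx-closure on L₀ ⇒ L.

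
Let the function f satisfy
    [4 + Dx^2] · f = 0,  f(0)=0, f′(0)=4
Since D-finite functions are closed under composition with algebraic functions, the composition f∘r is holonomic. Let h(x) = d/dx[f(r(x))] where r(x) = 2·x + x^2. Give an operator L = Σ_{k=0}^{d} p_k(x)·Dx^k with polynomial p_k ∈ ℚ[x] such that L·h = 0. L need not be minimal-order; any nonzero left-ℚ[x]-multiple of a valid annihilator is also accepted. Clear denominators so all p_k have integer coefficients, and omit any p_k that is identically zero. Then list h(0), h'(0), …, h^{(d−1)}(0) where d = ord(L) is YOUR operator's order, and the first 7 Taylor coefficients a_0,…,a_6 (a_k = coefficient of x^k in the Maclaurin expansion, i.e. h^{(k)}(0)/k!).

f: a_k = 0, 4, 0, -8/3, 0, 8/15, 0, …
f∘r: x↦r, Dx↦Dx/r' in L_f ⇒ L₀.
h₀' ⇒ L via d/dx closure of L₀.
L = (19 + 64·x + 96·x^2 + 64·x^3 + 16·x^4) + (-3 - 3·x)·Dx + (1 + 2·x + x^2)·Dx^2  (order 2).
h: a_k = 8, 8, -64, -128, 16/3, 240, 11392/45, …
ICs: h(0) = 8, h′(0) = 8.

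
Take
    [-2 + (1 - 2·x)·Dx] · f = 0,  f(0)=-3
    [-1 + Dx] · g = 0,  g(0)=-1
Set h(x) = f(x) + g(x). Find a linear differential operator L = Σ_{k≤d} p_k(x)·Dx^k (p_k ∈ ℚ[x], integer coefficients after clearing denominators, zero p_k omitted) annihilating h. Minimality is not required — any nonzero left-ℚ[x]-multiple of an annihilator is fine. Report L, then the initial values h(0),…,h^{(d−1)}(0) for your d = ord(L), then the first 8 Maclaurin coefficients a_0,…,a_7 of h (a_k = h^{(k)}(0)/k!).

f: a_k = -3, -6, -12, -24, -48, -96, -192, -384, …
g: a_k = -1, -1, -1/2, -1/6, -1/24, -1/120, -1/720, -1/5040, …
h₀=f+g: left-lcm gives L₀, ord ≤ 2.
L = (-6 - 4·x) + (7 + 4·x - 4·x^2)·Dx + (-1 + 4·x^2)·Dx^2  (order 2).
h: a_k = -4, -7, -25/2, -145/6, -1153/24, -11521/120, -138241/720, -1935361/5040, …
ICs: h(0) = -4, h′(0) = -7.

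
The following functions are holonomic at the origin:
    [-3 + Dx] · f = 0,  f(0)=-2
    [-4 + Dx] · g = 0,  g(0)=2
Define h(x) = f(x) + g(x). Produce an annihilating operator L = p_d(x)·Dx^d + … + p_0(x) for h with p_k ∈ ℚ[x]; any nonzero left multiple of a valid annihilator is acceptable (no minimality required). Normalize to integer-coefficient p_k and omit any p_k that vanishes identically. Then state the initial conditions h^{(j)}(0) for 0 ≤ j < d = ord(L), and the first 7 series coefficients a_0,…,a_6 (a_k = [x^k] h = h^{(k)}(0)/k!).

f: a_k = -2, -6, -9, -9, -27/4, -81/20, -81/40, …
g: a_k = 2, 8, 16, 64/3, 64/3, 256/15, 512/45, …
f+g: L₀ = lclm(L_f,L_g), ord ≤ 1+1.
L = 12 - 7·Dx + Dx^2  (order 2).
h: a_k = 0, 2, 7, 37/3, 175/12, 781/60, 3367/360, …
ICs: h(0) = 0, h′(0) = 2.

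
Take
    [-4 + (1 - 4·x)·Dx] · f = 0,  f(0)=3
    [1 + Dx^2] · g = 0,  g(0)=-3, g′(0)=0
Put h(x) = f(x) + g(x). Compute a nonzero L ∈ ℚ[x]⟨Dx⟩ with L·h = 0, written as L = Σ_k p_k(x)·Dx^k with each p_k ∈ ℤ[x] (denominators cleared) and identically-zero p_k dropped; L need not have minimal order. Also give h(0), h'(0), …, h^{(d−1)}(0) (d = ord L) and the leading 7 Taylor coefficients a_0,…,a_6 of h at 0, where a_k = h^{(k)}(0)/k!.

L = (388 - 32·x + 64·x^2) + (-33 + 140·x - 48·x^2 + 64·x^3)·Dx + (388 - 32·x + 64·x^2)·Dx^2 + (-33 + 140·x - 48·x^2 + 64·x^3)·Dx^3  (order 3).
h: a_k = 0, 12, 99/2, 192, 6143/8, 3072, 2949121/240, …
ICs: h(0) = 0, h′(0) = 12, h′′(0) = 99.

f: a_k = 3, 12, 48, 192, 768, 3072, 12288, …
g: a_k = -3, 0, 3/2, 0, -1/8, 0, 1/240, …
f+g: L₀ = lclm(L_f,L_g), ord ≤ 1+2.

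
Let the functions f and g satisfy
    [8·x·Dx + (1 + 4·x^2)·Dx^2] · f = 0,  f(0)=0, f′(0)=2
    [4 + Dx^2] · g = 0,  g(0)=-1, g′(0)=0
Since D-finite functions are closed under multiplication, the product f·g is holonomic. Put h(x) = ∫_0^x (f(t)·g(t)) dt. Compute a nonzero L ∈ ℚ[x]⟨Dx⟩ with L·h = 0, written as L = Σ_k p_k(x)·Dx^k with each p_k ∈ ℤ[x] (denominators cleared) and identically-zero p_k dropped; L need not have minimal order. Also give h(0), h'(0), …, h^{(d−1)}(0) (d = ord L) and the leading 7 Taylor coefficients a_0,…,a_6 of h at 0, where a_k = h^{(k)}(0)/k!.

L = (80 + 832·x^2 + 1408·x^4 + 2048·x^6 + 2048·x^8)·Dx + (96·x + 640·x^3 + 1536·x^5 + 2048·x^7)·Dx^2 + (24 + 256·x^2 + 576·x^4 + 1024·x^6 + 1024·x^8)·Dx^3 + (24·x + 160·x^3 + 384·x^5 + 512·x^7)·Dx^4 + (1 + 12·x^2 + 56·x^4 + 128·x^6 + 128·x^8)·Dx^5  (order 5).
h: a_k = 0, 0, -1, 0, 5/3, 0, -98/45, …
ICs: h(0) = 0, h′(0) = 0, h′′(0) = -2, h′′′(0) = 0, h′′′′(0) = 40.

f: a_k = 0, 2, 0, -8/3, 0, 32/5, 0, …
g: a_k = -1, 0, 2, 0, -2/3, 0, 4/45, …
f·g: L₀ = L_f ⊗_s L_g, ord ≤ 2·2.
∫: right-multiply L₀ by Dx.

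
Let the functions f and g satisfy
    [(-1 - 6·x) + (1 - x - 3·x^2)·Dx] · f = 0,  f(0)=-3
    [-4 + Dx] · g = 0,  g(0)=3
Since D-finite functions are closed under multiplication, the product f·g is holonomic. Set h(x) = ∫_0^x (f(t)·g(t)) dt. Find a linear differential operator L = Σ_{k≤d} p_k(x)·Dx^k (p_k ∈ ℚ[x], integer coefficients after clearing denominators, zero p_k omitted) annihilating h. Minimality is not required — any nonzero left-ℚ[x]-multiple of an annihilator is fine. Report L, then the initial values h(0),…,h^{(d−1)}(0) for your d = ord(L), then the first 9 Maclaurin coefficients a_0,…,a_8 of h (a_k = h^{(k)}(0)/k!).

f: a_k = -3, -3, -12, -21, -57, -120, -291, -651, -1524, …
g: a_k = 3, 12, 24, 32, 32, 128/5, 256/15, 1024/105, 512/105, …
Product ⇒ symmetric product L₀, ord ≤ 1.
h=∫h₀ ⇒ L = L₀·Dx.
L = (5 + 2·x - 12·x^2)·Dx + (-1 + x + 3·x^2)·Dx^2  (order 2).
h: a_k = 0, -9, -45/2, -48, -375/4, -903/5, -1754/5, -695, -392303/280, …
ICs: h(0) = 0, h′(0) = -9.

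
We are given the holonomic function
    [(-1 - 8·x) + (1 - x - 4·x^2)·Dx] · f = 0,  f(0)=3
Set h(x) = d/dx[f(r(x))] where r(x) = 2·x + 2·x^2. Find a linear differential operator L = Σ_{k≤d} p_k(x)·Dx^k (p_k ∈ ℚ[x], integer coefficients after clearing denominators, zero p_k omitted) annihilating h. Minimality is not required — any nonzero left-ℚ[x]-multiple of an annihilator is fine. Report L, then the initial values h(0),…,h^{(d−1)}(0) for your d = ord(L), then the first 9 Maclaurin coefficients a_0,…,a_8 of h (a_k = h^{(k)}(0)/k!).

f: a_k = 3, 3, 15, 27, 87, 195, 543, 1323, 3495, …
f∘r: x↦r, Dx↦Dx/r' in L_f ⇒ L₀.
h₀' ⇒ L via d/dx closure of L₀.
L = (22 + 204·x + 1260·x^2 + 4672·x^3 + 8736·x^4 + 7680·x^5 + 2560·x^6) + (-1 - 16·x + 6·x^2 + 420·x^3 + 1520·x^4 + 2400·x^5 + 1792·x^6 + 512·x^7)·Dx  (order 1).
h: a_k = 6, 132, 1008, 8400, 62280, 447120, 3120768, 21321600, 143452512, …
ICs: h(0) = 6.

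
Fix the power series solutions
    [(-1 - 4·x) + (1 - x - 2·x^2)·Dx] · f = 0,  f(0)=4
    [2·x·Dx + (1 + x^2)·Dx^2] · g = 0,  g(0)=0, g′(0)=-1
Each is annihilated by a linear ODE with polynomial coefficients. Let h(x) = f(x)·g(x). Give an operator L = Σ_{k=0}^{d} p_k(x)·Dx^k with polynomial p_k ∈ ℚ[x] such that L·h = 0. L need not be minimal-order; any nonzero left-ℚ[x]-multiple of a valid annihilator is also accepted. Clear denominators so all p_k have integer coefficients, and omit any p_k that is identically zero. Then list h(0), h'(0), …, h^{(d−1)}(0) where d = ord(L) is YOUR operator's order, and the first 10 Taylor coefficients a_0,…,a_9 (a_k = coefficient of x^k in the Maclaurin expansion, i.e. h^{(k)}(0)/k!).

L = (4 + 2·x + 12·x^2) + (2 + 6·x + 4·x^2 + 12·x^3)·Dx + (-1 + x + x^2 + x^3 + 2·x^4)·Dx^2  (order 2).
h: a_k = 0, -4, -4, -32/3, -56/3, -204/5, -1172/15, -16712/105, -2208/7, -199772/315, …
ICs: h(0) = 0, h′(0) = -4.

f: a_k = 4, 4, 12, 20, 44, 84, 172, 340, 684, 1364, …
g: a_k = 0, -1, 0, 1/3, 0, -1/5, 0, 1/7, 0, -1/9, …
Product ⇒ symmetric product L₀, ord ≤ 2.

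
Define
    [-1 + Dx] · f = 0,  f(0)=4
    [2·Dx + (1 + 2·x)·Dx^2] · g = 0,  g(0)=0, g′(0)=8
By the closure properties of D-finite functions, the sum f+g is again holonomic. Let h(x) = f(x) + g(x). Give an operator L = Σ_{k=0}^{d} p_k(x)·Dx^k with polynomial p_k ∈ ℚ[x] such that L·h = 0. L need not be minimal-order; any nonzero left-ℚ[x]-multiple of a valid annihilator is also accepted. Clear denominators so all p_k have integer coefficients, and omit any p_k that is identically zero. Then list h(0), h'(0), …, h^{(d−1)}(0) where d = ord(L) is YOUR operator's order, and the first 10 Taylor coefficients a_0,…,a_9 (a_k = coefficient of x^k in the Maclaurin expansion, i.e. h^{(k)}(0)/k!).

f: a_k = 4, 4, 2, 2/3, 1/6, 1/30, 1/180, 1/1260, 1/10080, 1/90720, …
g: a_k = 0, 8, -8, 32/3, -16, 128/5, -128/3, 512/7, -128, 2048/9, …
f+g: L₀ = lclm(L_f,L_g), ord ≤ 1+2.
L = (-10 - 4·x)·Dx + (7 - 4·x - 4·x^2)·Dx^2 + (3 + 8·x + 4·x^2)·Dx^3  (order 3).
h: a_k = 4, 12, -6, 34/3, -95/6, 769/30, -7679/180, 92161/1260, -1290239/10080, 20643841/90720, …
ICs: h(0) = 4, h′(0) = 12, h′′(0) = -12.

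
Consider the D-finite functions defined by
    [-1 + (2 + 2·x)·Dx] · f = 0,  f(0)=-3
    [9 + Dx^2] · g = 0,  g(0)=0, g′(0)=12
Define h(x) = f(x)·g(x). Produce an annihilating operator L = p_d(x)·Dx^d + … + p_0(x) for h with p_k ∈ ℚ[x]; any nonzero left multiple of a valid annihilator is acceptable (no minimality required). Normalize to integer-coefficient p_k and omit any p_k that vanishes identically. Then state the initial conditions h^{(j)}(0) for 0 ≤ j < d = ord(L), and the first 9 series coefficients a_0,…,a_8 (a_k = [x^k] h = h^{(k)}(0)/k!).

L = (39 + 72·x + 36·x^2) + (-4 - 4·x)·Dx + (4 + 8·x + 4·x^2)·Dx^2  (order 2).
h: a_k = 0, -36, -18, 117/2, 99/4, -4743/160, -3123/320, 61587/8960, 7101/3584, …
ICs: h(0) = 0, h′(0) = -36.

f: a_k = -3, -3/2, 3/8, -3/16, 15/128, -21/256, 63/1024, -99/2048, 1287/32768, …
g: a_k = 0, 12, 0, -18, 0, 81/10, 0, -243/140, 0, …
f·g: L₀ = L_f ⊗_s L_g, ord ≤ 1·2.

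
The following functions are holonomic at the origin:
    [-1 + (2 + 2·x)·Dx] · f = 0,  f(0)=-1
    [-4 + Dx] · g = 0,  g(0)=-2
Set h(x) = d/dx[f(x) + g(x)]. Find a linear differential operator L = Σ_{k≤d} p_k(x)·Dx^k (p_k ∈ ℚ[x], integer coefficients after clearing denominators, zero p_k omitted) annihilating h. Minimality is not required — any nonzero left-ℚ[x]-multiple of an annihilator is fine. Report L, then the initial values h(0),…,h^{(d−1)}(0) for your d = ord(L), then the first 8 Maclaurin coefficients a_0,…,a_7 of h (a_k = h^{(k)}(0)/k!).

L = (-44 - 32·x) + (-61 - 128·x - 64·x^2)·Dx + (18 + 34·x + 16·x^2)·Dx^2  (order 2).
h: a_k = -17/2, -127/4, -1027/16, -8177/96, -65641/768, -523343/7680, -4204699/92160, -33419297/1290240, …
ICs: h(0) = -17/2, h′(0) = -127/4.

f: a_k = -1, -1/2, 1/8, -1/16, 5/128, -7/256, 21/1024, -33/2048, …
g: a_k = -2, -8, -16, -64/3, -64/3, -256/15, -512/45, -2048/315, …
Weyl lclm of L_f,L_g ⇒ L₀ (ord ≤ 2).
h₀' ⇒ L via d/dx closure of L₀.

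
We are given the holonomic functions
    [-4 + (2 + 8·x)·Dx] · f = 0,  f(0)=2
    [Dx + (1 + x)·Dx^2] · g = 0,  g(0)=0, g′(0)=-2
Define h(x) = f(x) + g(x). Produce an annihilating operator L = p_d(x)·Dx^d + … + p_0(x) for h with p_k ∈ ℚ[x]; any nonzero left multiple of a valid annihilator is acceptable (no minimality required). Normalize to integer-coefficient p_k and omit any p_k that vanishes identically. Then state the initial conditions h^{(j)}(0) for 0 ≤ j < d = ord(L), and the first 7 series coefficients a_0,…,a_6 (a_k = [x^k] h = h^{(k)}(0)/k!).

f: a_k = 2, 4, -4, 8, -20, 56, -168, …
g: a_k = 0, -2, 1, -2/3, 1/2, -2/5, 1/3, …
L₀ := lclm(L_f,L_g); ord L₀ ≤ 1+2.
L = (-8 + 4·x)·Dx + (-10 - 8·x + 20·x^2)·Dx^2 + (-1 - 3·x + 6·x^2 + 8·x^3)·Dx^3  (order 3).
h: a_k = 2, 2, -3, 22/3, -39/2, 278/5, -503/3, …
ICs: h(0) = 2, h′(0) = 2, h′′(0) = -6.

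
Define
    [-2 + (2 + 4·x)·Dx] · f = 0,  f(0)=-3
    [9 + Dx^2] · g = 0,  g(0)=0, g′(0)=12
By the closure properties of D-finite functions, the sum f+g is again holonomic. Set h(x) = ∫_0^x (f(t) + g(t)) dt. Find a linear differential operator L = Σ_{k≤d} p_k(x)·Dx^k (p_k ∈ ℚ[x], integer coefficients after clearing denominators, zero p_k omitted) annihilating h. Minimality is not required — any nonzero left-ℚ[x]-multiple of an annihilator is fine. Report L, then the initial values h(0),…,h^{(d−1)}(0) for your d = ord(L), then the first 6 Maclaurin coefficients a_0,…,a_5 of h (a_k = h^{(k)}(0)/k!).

L = (-27 - 81·x - 81·x^2)·Dx + (18 + 117·x + 243·x^2 + 162·x^3)·Dx^2 + (-3 - 9·x - 9·x^2)·Dx^3 + (2 + 13·x + 27·x^2 + 18·x^3)·Dx^4  (order 4).
h: a_k = 0, -3, 9/2, 1/2, -39/8, 3/8, …
ICs: h(0) = 0, h′(0) = -3, h′′(0) = 9, h′′′(0) = 3.

f: a_k = -3, -3, 3/2, -3/2, 15/8, -21/8, …
g: a_k = 0, 12, 0, -18, 0, 81/10, …
Sum ⇒ L₀ = lclm(L_f,L_g) in ℚ(x)⟨Dx⟩.
Integrate: L := L₀·Dx.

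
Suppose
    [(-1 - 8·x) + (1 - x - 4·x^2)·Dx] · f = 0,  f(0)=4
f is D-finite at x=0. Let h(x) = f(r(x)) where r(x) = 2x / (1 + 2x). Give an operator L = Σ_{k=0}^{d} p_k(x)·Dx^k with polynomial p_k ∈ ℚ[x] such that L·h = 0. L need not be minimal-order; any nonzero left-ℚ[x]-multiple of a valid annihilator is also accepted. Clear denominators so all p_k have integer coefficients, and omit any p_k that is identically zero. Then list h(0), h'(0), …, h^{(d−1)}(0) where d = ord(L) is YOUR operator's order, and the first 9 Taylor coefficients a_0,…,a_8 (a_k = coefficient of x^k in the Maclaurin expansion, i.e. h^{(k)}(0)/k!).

L = (2 + 36·x) + (-1 - 4·x + 12·x^2 + 32·x^3)·Dx  (order 1).
h: a_k = 4, 8, 64, 0, 1024, -2048, 20480, -73728, 475136, …
ICs: h(0) = 4.

f: a_k = 4, 4, 20, 36, 116, 260, 724, 1764, 4660, …
Change of var in L_f (x↦r) gives L₀.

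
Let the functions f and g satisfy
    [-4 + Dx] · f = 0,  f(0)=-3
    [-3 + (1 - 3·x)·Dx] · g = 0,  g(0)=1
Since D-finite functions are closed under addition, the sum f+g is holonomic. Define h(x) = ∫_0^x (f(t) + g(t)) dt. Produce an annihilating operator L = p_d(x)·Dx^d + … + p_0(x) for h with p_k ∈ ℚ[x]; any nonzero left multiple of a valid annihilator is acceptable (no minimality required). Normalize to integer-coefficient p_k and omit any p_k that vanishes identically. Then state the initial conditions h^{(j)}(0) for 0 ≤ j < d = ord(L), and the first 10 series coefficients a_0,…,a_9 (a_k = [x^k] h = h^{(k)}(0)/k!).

L = (24 + 144·x)·Dx + (-2 - 96·x + 144·x^2)·Dx^2 + (-1 + 15·x - 36·x^2)·Dx^3  (order 3).
h: a_k = 0, -2, -9/2, -5, -5/4, 49/5, 1087/30, 10679/105, 228611/840, 688393/945, …
ICs: h(0) = 0, h′(0) = -2, h′′(0) = -9.

f: a_k = -3, -12, -24, -32, -32, -128/5, -256/15, -1024/105, -512/105, -2048/945, …
g: a_k = 1, 3, 9, 27, 81, 243, 729, 2187, 6561, 19683, …
Sum ⇒ L₀ = lclm(L_f,L_g) in ℚ(x)⟨Dx⟩.
h=∫h₀ ⇒ L = L₀·Dx.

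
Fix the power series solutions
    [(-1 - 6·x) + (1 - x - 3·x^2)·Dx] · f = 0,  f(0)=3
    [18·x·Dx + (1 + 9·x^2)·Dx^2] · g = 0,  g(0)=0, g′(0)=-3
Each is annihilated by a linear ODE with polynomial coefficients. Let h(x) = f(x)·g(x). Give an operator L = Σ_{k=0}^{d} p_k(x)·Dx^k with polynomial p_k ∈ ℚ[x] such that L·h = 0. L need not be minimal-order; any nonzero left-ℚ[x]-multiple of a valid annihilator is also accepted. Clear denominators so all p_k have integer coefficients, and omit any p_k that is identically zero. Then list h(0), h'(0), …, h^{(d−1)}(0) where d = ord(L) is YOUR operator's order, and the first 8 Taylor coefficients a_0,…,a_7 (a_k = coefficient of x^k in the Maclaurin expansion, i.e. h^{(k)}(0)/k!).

f: a_k = 3, 3, 12, 21, 57, 120, 291, 651, …
g: a_k = 0, -3, 0, 9, 0, -243/5, 0, 2187/7, …
L₀ := L_f ⊗_s L_g (sym. prod.), ord ≤ 2.
L = (6 + 18·x + 162·x^2) + (2 - 6·x + 36·x^2 + 162·x^3)·Dx + (-1 + x - 6·x^2 + 9·x^3 + 27·x^4)·Dx^2  (order 2).
h: a_k = 0, -9, -9, -9, -36, -1044/5, -1584/5, -207/35, …
ICs: h(0) = 0, h′(0) = -9.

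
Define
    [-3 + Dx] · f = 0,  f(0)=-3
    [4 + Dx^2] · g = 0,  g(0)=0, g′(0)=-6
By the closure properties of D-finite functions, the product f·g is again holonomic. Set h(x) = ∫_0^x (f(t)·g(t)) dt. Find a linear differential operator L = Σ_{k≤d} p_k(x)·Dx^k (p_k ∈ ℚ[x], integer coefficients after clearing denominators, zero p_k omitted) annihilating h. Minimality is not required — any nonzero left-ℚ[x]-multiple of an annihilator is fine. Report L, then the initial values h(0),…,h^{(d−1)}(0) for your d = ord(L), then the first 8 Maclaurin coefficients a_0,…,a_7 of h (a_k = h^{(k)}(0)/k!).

f: a_k = -3, -9, -27/2, -27/2, -81/8, -243/40, -243/80, -729/560, …
g: a_k = 0, -6, 0, 4, 0, -4/5, 0, 8/105, …
h₀=f·g: eliminate ⇒ L₀, order ≤ 1·2.
Integrate: L := L₀·Dx.
L = 13·Dx - 6·Dx^2 + Dx^3  (order 3).
h: a_k = 0, 0, 9, 18, 69/4, 9, 61/40, -207/140, …
ICs: h(0) = 0, h′(0) = 0, h′′(0) = 18.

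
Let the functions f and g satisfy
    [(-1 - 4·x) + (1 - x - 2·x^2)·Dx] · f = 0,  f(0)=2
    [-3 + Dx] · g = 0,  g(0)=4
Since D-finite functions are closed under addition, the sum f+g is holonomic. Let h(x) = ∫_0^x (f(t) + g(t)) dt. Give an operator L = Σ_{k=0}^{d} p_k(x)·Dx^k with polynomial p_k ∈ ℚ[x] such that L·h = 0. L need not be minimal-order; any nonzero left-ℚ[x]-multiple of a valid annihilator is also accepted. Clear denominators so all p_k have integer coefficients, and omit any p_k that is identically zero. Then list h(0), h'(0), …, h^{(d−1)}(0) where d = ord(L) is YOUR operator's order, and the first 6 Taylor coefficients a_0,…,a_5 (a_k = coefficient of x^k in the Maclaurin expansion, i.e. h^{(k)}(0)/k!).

L = (-9 - 9·x - 126·x^2 - 72·x^3)·Dx + (-3 + 30·x + 51·x^2 - 36·x^3 - 36·x^4)·Dx^2 + (2 - 9·x - 3·x^2 + 20·x^3 + 12·x^4)·Dx^3  (order 3).
h: a_k = 0, 6, 7, 8, 7, 71/10, …
ICs: h(0) = 0, h′(0) = 6, h′′(0) = 14.

f: a_k = 2, 2, 6, 10, 22, 42, …
g: a_k = 4, 12, 18, 18, 27/2, 81/10, …
h₀=f+g: left-lcm gives L₀, ord ≤ 2.
∫: right-multiply L₀ by Dx.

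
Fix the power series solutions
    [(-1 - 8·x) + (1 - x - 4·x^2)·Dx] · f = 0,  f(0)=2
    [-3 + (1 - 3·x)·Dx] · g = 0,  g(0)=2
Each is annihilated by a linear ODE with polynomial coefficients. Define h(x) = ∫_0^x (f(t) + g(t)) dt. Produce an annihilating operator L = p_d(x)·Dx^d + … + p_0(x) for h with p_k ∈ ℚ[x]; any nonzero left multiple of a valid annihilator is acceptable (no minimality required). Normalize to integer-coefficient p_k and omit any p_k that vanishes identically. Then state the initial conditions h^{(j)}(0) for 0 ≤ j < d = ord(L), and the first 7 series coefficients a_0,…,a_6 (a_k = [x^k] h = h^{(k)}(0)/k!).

L = (6 - 72·x + 144·x^2 - 144·x^3)·Dx + (4 - 84·x^2 + 252·x^3 - 288·x^4)·Dx^2 + (-1 + 8·x - 21·x^2 + 8·x^3 + 54·x^4 - 72·x^5)·Dx^3  (order 3).
h: a_k = 0, 4, 4, 28/3, 18, 44, 308/3, …
ICs: h(0) = 0, h′(0) = 4, h′′(0) = 8.

f: a_k = 2, 2, 10, 18, 58, 130, 362, …
g: a_k = 2, 6, 18, 54, 162, 486, 1458, …
L₀ := lclm(L_f,L_g); ord L₀ ≤ 1+1.
Integrate: L := L₀·Dx.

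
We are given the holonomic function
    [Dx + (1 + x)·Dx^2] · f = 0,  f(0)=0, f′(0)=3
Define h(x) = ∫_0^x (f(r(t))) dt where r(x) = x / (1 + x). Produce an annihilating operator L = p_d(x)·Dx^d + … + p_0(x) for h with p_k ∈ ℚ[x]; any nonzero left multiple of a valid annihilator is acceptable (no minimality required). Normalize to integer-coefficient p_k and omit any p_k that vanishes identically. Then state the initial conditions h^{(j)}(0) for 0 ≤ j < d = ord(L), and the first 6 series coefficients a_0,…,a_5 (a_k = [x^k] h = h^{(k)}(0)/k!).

f: a_k = 0, 3, -3/2, 1, -3/4, 3/5, …
Substitute x→r, Dx→(1/r')Dx; clear ⇒ L₀.
h=∫₀ˣh₀: take L = L₀·Dx.
L = (3 + 4·x)·Dx^2 + (1 + 3·x + 2·x^2)·Dx^3  (order 3).
h: a_k = 0, 0, 3/2, -3/2, 7/4, -9/4, …
ICs: h(0) = 0, h′(0) = 0, h′′(0) = 3.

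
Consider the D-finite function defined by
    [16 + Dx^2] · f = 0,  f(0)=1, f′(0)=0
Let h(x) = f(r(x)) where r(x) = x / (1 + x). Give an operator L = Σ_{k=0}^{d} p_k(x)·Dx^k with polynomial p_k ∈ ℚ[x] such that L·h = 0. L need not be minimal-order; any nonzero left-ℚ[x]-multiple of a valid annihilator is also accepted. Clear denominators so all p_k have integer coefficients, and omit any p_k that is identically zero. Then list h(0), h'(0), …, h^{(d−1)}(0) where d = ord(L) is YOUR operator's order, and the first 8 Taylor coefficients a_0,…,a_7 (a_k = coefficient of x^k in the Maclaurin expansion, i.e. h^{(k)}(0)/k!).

L = 16 + (2 + 6·x + 6·x^2 + 2·x^3)·Dx + (1 + 4·x + 6·x^2 + 4·x^3 + x^4)·Dx^2  (order 2).
h: a_k = 1, 0, -8, 16, -40/3, -32/3, 2744/45, -656/5, …
ICs: h(0) = 1, h′(0) = 0.

f: a_k = 1, 0, -8, 0, 32/3, 0, -256/45, 0, …
Substitute x→r, Dx→(1/r')Dx; clear ⇒ L₀.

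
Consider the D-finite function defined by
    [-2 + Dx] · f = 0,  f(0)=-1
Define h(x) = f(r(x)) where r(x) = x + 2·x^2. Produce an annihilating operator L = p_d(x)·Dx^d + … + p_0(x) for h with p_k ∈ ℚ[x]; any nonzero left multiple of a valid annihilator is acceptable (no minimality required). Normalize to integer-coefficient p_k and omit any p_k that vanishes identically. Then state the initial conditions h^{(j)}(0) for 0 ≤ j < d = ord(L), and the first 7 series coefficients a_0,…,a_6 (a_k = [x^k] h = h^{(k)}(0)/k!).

f: a_k = -1, -2, -2, -4/3, -2/3, -4/15, -4/45, …
L₀ from L_f via x↦r, Dx↦r'^{-1}Dx.
L = (-2 - 8·x) + Dx  (order 1).
h: a_k = -1, -2, -6, -28/3, -50/3, -108/5, -1324/45, …
ICs: h(0) = -1.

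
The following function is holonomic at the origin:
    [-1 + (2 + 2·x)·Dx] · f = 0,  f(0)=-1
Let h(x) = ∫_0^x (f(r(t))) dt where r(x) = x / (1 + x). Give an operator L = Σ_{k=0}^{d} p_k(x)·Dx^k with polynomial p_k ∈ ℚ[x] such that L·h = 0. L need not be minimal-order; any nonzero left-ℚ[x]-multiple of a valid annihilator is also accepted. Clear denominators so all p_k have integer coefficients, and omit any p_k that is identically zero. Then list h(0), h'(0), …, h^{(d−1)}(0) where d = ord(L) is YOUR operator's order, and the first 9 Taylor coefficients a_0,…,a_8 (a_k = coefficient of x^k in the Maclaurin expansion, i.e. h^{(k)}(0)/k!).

f: a_k = -1, -1/2, 1/8, -1/16, 5/128, -7/256, 21/1024, -33/2048, 429/32768, …
Change of var in L_f (x↦r) gives L₀.
∫: right-multiply L₀ by Dx.
L = -Dx + (2 + 6·x + 4·x^2)·Dx^2  (order 2).
h: a_k = 0, -1, -1/4, 5/24, -13/64, 141/640, -133/512, 2353/7168, -7205/16384, …
ICs: h(0) = 0, h′(0) = -1.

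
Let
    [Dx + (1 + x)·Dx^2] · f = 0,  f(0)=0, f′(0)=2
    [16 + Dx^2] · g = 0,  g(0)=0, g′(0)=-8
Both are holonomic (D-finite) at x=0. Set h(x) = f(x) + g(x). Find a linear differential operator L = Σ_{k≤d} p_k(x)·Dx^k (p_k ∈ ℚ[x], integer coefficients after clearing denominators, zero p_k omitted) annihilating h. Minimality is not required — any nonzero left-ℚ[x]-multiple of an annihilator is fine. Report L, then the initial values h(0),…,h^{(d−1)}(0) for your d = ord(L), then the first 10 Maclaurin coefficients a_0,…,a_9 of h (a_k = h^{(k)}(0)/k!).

L = (176 + 256·x + 128·x^2)·Dx + (144 + 400·x + 384·x^2 + 128·x^3)·Dx^2 + (11 + 16·x + 8·x^2)·Dx^3 + (9 + 25·x + 24·x^2 + 8·x^3)·Dx^4  (order 4).
h: a_k = 0, -6, -1, 22, -1/2, -50/3, -1/3, 2138/315, -1/4, -3466/2835, …
ICs: h(0) = 0, h′(0) = -6, h′′(0) = -2, h′′′(0) = 132.

f: a_k = 0, 2, -1, 2/3, -1/2, 2/5, -1/3, 2/7, -1/4, 2/9, …
g: a_k = 0, -8, 0, 64/3, 0, -256/15, 0, 2048/315, 0, -4096/2835, …
L₀ := lclm(L_f,L_g); ord L₀ ≤ 2+2.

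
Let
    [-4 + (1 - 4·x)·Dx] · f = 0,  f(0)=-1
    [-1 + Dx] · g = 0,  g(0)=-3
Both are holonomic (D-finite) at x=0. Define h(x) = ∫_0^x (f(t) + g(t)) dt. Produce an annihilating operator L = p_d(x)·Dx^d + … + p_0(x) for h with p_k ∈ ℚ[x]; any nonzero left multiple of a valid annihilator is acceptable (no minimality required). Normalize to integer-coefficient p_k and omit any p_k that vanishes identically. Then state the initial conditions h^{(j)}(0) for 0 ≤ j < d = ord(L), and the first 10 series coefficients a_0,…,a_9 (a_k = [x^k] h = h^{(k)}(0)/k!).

L = (-28 - 16·x)·Dx + (31 + 8·x - 16·x^2)·Dx^2 + (-3 + 8·x + 16·x^2)·Dx^3  (order 3).
h: a_k = 0, -4, -7/2, -35/6, -129/8, -2049/40, -40961/240, -983041/1680, -27525121/13440, -880803841/120960, …
ICs: h(0) = 0, h′(0) = -4, h′′(0) = -7.

f: a_k = -1, -4, -16, -64, -256, -1024, -4096, -16384, -65536, -262144, …
g: a_k = -3, -3, -3/2, -1/2, -1/8, -1/40, -1/240, -1/1680, -1/13440, -1/120960, …
Sum ⇒ L₀ = lclm(L_f,L_g) in ℚ(x)⟨Dx⟩.
Integrate: L := L₀·Dx.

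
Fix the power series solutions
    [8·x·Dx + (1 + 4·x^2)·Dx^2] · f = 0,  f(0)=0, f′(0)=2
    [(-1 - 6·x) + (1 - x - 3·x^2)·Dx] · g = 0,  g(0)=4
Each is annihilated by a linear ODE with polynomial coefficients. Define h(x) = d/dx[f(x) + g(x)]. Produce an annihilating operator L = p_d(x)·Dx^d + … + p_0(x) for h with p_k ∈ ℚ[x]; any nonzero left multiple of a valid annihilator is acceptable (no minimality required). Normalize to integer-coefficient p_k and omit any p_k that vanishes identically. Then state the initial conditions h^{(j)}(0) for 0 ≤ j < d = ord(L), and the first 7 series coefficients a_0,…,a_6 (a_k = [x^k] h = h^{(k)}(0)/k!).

L = (32 - 128·x - 1488·x^2 - 2880·x^3 - 8424·x^4 - 2592·x^6) + (-25 - 160·x - 214·x^2 - 1188·x^3 - 2628·x^4 - 6264·x^5 - 432·x^6 - 2592·x^7)·Dx + (4 + 9·x + 54·x^2 - 66·x^3 - x^4 - 444·x^5 - 720·x^6 - 144·x^7 - 432·x^8)·Dx^2  (order 2).
h: a_k = 6, 32, 76, 304, 832, 2328, 5948, …
ICs: h(0) = 6, h′(0) = 32.

f: a_k = 0, 2, 0, -8/3, 0, 32/5, 0, …
g: a_k = 4, 4, 16, 28, 76, 160, 388, …
h₀=f+g: left-lcm gives L₀, ord ≤ 3.
Differentiate: ansatz ord ≤ ord L₀ ⇒ L.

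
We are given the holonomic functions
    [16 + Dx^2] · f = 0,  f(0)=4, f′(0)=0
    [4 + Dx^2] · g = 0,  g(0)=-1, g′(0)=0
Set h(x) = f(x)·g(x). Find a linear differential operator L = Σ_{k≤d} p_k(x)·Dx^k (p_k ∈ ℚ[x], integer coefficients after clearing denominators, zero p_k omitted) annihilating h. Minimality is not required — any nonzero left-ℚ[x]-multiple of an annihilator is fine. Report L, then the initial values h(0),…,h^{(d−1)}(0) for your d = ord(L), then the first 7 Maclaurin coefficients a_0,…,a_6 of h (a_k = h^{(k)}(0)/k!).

L = 144 + 40·Dx^2 + Dx^4  (order 4).
h: a_k = -4, 0, 40, 0, -328/3, 0, 1168/9, …
ICs: h(0) = -4, h′(0) = 0, h′′(0) = 80, h′′′(0) = 0.

f: a_k = 4, 0, -32, 0, 128/3, 0, -1024/45, …
g: a_k = -1, 0, 2, 0, -2/3, 0, 4/45, …
Product ⇒ symmetric product L₀, ord ≤ 4.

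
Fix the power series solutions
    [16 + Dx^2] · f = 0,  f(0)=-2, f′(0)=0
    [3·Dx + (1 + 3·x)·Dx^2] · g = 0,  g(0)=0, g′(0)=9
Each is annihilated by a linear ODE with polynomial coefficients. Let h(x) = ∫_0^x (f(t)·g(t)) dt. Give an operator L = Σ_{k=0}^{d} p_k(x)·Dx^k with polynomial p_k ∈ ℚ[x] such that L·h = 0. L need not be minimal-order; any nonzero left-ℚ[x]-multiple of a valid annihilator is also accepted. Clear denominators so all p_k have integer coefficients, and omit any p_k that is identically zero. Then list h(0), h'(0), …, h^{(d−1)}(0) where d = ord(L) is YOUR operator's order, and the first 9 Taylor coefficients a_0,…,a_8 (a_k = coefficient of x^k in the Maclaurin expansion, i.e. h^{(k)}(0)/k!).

L = (2272 + 127488·x + 781056·x^2 + 1769472·x^3 + 1327104·x^4)·Dx + (4416 + 50112·x + 165888·x^2 + 165888·x^3)·Dx^2 + (1022 + 19392·x + 102816·x^2 + 221184·x^3 + 165888·x^4)·Dx^3 + (276 + 3132·x + 10368·x^2 + 10368·x^3)·Dx^4 + (55 + 714·x + 3375·x^2 + 6912·x^3 + 5184·x^4)·Dx^5  (order 5).
h: a_k = 0, 0, -9, 9, 45/2, -189/10, -43/5, 45/7, -269/140, …
ICs: h(0) = 0, h′(0) = 0, h′′(0) = -18, h′′′(0) = 54, h′′′′(0) = 540.

f: a_k = -2, 0, 16, 0, -64/3, 0, 512/45, 0, -1024/315, …
g: a_k = 0, 9, -27/2, 27, -243/4, 729/5, -729/2, 6561/7, -19683/8, …
L₀ := L_f ⊗_s L_g (sym. prod.), ord ≤ 4.
∫: right-multiply L₀ by Dx.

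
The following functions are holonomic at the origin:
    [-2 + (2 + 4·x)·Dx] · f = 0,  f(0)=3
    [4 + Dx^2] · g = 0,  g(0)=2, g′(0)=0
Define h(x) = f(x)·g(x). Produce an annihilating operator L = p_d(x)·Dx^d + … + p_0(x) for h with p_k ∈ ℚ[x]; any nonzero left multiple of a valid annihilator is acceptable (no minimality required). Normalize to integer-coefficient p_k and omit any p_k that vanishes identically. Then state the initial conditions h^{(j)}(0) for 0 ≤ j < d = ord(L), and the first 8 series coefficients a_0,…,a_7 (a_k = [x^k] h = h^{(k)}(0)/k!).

L = (7 + 16·x + 16·x^2) + (-2 - 4·x)·Dx + (1 + 4·x + 4·x^2)·Dx^2  (order 2).
h: a_k = 6, 6, -15, -9, 25/4, 13/4, -349/120, 401/120, …
ICs: h(0) = 6, h′(0) = 6.

f: a_k = 3, 3, -3/2, 3/2, -15/8, 21/8, -63/16, 99/16, …
g: a_k = 2, 0, -4, 0, 4/3, 0, -8/45, 0, …
Sym-product of L_f,L_g gives L₀ (≤ ord 2).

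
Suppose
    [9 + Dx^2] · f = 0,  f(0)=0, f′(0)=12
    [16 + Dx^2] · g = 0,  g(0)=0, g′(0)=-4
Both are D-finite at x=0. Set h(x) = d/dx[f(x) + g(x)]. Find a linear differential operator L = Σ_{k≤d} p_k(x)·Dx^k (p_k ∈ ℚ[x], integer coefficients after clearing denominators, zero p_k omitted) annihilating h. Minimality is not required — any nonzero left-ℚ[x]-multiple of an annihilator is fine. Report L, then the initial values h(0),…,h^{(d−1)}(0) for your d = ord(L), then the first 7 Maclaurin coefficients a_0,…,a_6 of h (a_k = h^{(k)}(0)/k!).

L = 144 + 25·Dx^2 + Dx^4  (order 4).
h: a_k = 8, 0, -22, 0, -13/6, 0, 1909/180, …
ICs: h(0) = 8, h′(0) = 0, h′′(0) = -44, h′′′(0) = 0.

f: a_k = 0, 12, 0, -18, 0, 81/10, 0, …
g: a_k = 0, -4, 0, 32/3, 0, -128/15, 0, …
L₀ := lclm(L_f,L_g); ord L₀ ≤ 2+2.
h₀' ⇒ L via d/dx closure of L₀.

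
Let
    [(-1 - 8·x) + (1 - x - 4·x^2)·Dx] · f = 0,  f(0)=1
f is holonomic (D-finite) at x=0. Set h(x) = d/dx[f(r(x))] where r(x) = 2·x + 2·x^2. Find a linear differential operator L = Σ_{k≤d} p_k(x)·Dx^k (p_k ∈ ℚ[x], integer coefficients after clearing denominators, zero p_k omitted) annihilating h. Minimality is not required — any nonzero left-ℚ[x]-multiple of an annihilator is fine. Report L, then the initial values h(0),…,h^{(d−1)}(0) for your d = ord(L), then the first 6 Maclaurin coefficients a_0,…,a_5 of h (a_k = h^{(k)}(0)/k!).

f: a_k = 1, 1, 5, 9, 29, 65, …
L₀ from L_f via x↦r, Dx↦r'^{-1}Dx.
Derive L from L₀ (diff closure).
L = (22 + 204·x + 1260·x^2 + 4672·x^3 + 8736·x^4 + 7680·x^5 + 2560·x^6) + (-1 - 16·x + 6·x^2 + 420·x^3 + 1520·x^4 + 2400·x^5 + 1792·x^6 + 512·x^7)·Dx  (order 1).
h: a_k = 2, 44, 336, 2800, 20760, 149040, …
ICs: h(0) = 2.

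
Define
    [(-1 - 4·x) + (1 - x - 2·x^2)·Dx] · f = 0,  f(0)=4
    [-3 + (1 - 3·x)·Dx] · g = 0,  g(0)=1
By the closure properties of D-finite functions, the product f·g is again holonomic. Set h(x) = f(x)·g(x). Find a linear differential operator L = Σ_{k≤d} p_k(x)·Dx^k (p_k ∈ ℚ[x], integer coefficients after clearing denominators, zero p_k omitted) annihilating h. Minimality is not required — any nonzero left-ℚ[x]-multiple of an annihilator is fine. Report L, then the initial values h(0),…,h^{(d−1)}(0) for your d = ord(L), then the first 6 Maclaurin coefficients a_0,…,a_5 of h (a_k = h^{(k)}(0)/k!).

f: a_k = 4, 4, 12, 20, 44, 84, …
g: a_k = 1, 3, 9, 27, 81, 243, …
h₀=f·g: eliminate ⇒ L₀, order ≤ 1·1.
L = (-4 + 2·x + 18·x^2) + (1 - 4·x + x^2 + 6·x^3)·Dx  (order 1).
h: a_k = 4, 16, 60, 200, 644, 2016, …
ICs: h(0) = 4.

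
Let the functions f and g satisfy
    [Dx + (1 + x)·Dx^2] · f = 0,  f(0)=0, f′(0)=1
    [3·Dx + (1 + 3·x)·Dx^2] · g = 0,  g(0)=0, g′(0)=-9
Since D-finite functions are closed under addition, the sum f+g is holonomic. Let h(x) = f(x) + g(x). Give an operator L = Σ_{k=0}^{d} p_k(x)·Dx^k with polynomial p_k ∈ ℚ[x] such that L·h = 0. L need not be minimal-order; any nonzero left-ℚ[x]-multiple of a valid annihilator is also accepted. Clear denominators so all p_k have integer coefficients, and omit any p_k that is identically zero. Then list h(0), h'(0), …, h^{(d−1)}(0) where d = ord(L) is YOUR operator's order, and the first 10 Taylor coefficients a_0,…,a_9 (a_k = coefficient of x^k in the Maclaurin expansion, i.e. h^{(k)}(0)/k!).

f: a_k = 0, 1, -1/2, 1/3, -1/4, 1/5, -1/6, 1/7, -1/8, 1/9, …
g: a_k = 0, -9, 27/2, -27, 243/4, -729/5, 729/2, -6561/7, 19683/8, -6561, …
L₀ := lclm(L_f,L_g); ord L₀ ≤ 2+2.
L = 6·Dx + (8 + 12·x)·Dx^2 + (1 + 4·x + 3·x^2)·Dx^3  (order 3).
h: a_k = 0, -8, 13, -80/3, 121/2, -728/5, 1093/3, -6560/7, 9841/4, -59048/9, …
ICs: h(0) = 0, h′(0) = -8, h′′(0) = 26.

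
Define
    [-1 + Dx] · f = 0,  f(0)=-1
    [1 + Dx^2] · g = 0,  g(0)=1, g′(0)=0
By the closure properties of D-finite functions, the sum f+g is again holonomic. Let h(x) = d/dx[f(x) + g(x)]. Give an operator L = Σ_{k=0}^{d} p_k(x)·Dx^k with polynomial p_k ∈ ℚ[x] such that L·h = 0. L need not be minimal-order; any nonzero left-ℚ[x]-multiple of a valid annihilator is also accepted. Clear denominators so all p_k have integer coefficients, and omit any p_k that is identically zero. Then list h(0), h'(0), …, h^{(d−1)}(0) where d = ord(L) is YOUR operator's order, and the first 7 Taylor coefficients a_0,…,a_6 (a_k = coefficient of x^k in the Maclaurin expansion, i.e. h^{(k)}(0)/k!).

f: a_k = -1, -1, -1/2, -1/6, -1/24, -1/120, -1/720, …
g: a_k = 1, 0, -1/2, 0, 1/24, 0, -1/720, …
L₀ := lclm(L_f,L_g); ord L₀ ≤ 1+2.
Derive L from L₀ (diff closure).
L = 1 - Dx + Dx^2 - Dx^3  (order 3).
h: a_k = -1, -2, -1/2, 0, -1/24, -1/60, -1/720, …
ICs: h(0) = -1, h′(0) = -2, h′′(0) = -1.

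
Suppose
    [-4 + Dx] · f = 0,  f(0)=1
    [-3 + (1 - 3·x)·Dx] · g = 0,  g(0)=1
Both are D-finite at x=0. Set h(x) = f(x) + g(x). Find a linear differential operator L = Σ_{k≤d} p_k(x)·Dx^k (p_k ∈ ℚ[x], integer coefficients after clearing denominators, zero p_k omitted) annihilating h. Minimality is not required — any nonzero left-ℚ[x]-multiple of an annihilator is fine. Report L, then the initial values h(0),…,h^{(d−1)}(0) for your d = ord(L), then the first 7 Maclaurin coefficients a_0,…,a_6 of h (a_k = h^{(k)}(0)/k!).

L = (24 + 144·x) + (-2 - 96·x + 144·x^2)·Dx + (-1 + 15·x - 36·x^2)·Dx^2  (order 2).
h: a_k = 2, 7, 17, 113/3, 275/3, 3773/15, 33061/45, …
ICs: h(0) = 2, h′(0) = 7.

f: a_k = 1, 4, 8, 32/3, 32/3, 128/15, 256/45, …
g: a_k = 1, 3, 9, 27, 81, 243, 729, …
Sum ⇒ L₀ = lclm(L_f,L_g) in ℚ(x)⟨Dx⟩.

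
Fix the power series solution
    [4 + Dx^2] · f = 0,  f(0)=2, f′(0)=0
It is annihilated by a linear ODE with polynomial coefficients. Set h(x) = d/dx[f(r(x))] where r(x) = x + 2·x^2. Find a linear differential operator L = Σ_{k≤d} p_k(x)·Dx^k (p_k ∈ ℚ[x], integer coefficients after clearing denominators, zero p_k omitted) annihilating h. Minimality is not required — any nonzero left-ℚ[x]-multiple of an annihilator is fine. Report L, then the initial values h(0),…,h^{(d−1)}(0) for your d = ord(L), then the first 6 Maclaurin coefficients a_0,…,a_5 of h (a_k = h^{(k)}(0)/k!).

L = (52 + 64·x + 384·x^2 + 1024·x^3 + 1024·x^4) + (-12 - 48·x)·Dx + (1 + 8·x + 16·x^2)·Dx^2  (order 2).
h: a_k = 0, -8, -48, -176/3, 160/3, 2864/15, …
ICs: h(0) = 0, h′(0) = -8.

f: a_k = 2, 0, -4, 0, 4/3, 0, …
Substitute x→r, Dx→(1/r')Dx; clear ⇒ L₀.
Differentiate: ansatz ord ≤ ord L₀ ⇒ L.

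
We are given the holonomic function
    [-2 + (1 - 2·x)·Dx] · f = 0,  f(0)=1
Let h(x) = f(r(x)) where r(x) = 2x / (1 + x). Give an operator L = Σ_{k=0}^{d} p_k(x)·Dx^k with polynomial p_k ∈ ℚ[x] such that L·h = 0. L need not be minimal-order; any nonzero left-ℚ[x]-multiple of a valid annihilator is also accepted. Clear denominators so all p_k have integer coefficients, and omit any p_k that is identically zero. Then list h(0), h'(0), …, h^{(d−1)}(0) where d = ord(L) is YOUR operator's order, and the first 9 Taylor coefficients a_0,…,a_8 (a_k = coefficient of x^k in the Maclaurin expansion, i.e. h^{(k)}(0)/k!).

L = 4 + (-1 + 2·x + 3·x^2)·Dx  (order 1).
h: a_k = 1, 4, 12, 36, 108, 324, 972, 2916, 8748, …
ICs: h(0) = 1.

f: a_k = 1, 2, 4, 8, 16, 32, 64, 128, 256, …
h₀=f(r): pull back L_f along r ⇒ L₀.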